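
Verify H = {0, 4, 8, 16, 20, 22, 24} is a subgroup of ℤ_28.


Subgroup test for H = {0, 4, 8, 16, 20, 22, 24} in (ℤ_28, +):
(1) 0 ∈ H? Yes
(2) Closure: for all a,b ∈ H, (a+b) mod 28 ∈ H? No  [counterexample: 4 + 8 = 12 ∉ H]
(3) Inverses: for all a ∈ H, -a mod 28 ∈ H? No

No, H is not a subgroup of ℤ_28


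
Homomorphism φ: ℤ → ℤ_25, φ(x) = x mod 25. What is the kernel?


Kernel = preimage of identity
ker(φ) = {x ∈ ℤ : x ≡ 0 (mod 25)} = 25ℤ = {0, ±25, ±50, ...}

ker(φ) = 25ℤ


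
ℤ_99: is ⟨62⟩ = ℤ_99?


g generates ℤ_n iff gcd(g, n) = 1
gcd(62, 99) = 1
Since gcd = 1, 62 is a generator.

Yes, 62 generates ℤ_99


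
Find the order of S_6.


|S_n| = n! (number of permutations of n symbols)
|S_6| = 6! = 720

|S_6| = 720


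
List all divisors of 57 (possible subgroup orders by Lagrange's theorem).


Lagrange's theorem: |H| divides |G|
|G| = 57
Divisors of 57: 1, 3, 19, 57

Possible subgroup orders: {1, 3, 19, 57}


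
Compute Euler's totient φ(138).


Factor n: 138 = 2 × 3 × 23
φ(n) = n · ∏(1 - 1/p) over distinct primes p | n
φ(138) = 138 · (1 - 1/2) · (1 - 1/3) · (1 - 1/23) = 44

φ(138) = 44


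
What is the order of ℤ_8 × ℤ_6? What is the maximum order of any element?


|ℤ_8 × ℤ_6| = 8 × 6 = 48
Max element order = lcm(8,6) = 24
Cyclic? No (gcd=2)

|ℤ_8×ℤ_6| = 48, max element order = 24


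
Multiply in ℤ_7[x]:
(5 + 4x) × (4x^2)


Expand and collect like terms; reduce coefficients mod 7:
x^0: 5·0 = 0 ≡ 0 (mod 7)
x^1: 5·0 + 4·0 = 0 ≡ 0 (mod 7)
x^2: 5·4 + 4·0 = 20 ≡ 6 (mod 7)
x^3: 4·4 = 16 ≡ 2 (mod 7)
Result: 6x^2 + 2x^3

f · g = 6x^2 + 2x^3


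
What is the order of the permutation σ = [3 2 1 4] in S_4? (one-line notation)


Cycle decomposition: (1 3)
Cycle lengths: 2
Order = lcm(2) = 2

ord(σ) = 2


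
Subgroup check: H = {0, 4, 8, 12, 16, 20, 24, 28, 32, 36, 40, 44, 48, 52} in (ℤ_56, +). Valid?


Subgroup test for H = {0, 4, 8, 12, 16, 20, 24, 28, 32, 36, 40, 44, 48, 52} in (ℤ_56, +):
(1) 0 ∈ H? Yes
(2) Closure: for all a,b ∈ H, (a+b) mod 56 ∈ H? Yes
(3) Inverses: for all a ∈ H, -a mod 56 ∈ H? Yes

Yes, H is a subgroup of ℤ_56


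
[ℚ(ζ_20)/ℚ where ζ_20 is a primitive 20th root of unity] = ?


[ℚ(ζ_n):ℚ] = deg Φ_n(x) = φ(n). Here φ(20) = 8

[ℚ(ζ_20)/ℚ where ζ_20 is a primitive 20th root of unity] = 8


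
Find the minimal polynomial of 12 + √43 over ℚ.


Let α = 12 + √43. Then α - 12 = √43, so (α - 12)² = 43, giving α² - 24α + 101 = 0. Degree 2 and α ∉ ℚ, so this is the minimal polynomial.

Minimal polynomial: x² - 24x + 101


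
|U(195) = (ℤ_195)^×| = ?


U(n) is the group of units mod n; |U(n)| = φ(n)
|U(195)| = φ(195) = 96

|U(195) = (ℤ_195)^×| = 96


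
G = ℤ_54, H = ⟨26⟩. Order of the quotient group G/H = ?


|⟨26⟩| = n / gcd(26, 54) = 54 / 2 = 27
H is normal (ℤ_54 is abelian).
|G/H| = |G| / |H| = 54 / 27 = 2

|G/H| = 2


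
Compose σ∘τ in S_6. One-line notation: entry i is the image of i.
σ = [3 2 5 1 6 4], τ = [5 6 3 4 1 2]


σ∘τ: apply τ first, then σ
1 →τ 5 →σ 6
2 →τ 6 →σ 4
3 →τ 3 →σ 5
4 →τ 4 →σ 1
5 →τ 1 →σ 3
6 →τ 2 →σ 2

σ∘τ = [6 4 5 1 3 2]


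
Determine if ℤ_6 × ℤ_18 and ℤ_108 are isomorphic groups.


Comparing ℤ_6 × ℤ_18 and ℤ_108:
gcd(6,18) = 6 ≠ 1. Max element order in ℤ_6×ℤ_18 is lcm(6,18) = 18 < 108, so it has no element of order 108

No, ℤ_6 × ℤ_18 ≇ ℤ_108


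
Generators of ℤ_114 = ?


g generates ℤ_n iff gcd(g,n) = 1
Prime factors of 114: 2, 3, 19
Generators are g ∈ {1,...,113} not divisible by any of these primes.
Generators: {1, 5, 7, 11, 13, 17, 23, 25, 29, 31, 35, 37, 41, 43, 47, 49, 53, 55, 59, 61, 65, 67, 71, 73, 77, 79, 83, 85, 89, 91, 97, 101, 103, 107, 109, 113}
Number of generators = φ(114) = 36

Generators of ℤ_114 = {1, 5, 7, 11, 13, 17, 23, 25, 29, 31, 35, 37, 41, 43, 47, 49, 53, 55, 59, 61, 65, 67, 71, 73, 77, 79, 83, 85, 89, 91, 97, 101, 103, 107, 109, 113}


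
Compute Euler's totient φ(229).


Factor n: 229 = 229
φ(n) = n · ∏(1 - 1/p) over distinct primes p | n
φ(229) = 229 · (1 - 1/229) = 228

φ(229) = 228


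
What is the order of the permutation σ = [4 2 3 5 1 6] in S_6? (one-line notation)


Cycle decomposition: (1 4 5)
Cycle lengths: 3
Order = lcm(3) = 3

ord(σ) = 3


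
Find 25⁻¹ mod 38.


Use the extended Euclidean algorithm to write 1 = 25·s + 38·t; then s mod 38 is the inverse.
Euclidean algorithm:
  25 = 0·38 + 25
  38 = 1·25 + 13
  25 = 1·13 + 12
  13 = 1·12 + 1
  12 = 12·1 + 0
gcd(25,38) = 1
Back-substitution gives: 25·(-3) + 38·(2) = 1
So 25⁻¹ ≡ -3 ≡ 35 (mod 38)
Check: 25 × 35 = 875 ≡ 1 (mod 38) ✓

25⁻¹ ≡ 35 (mod 38)


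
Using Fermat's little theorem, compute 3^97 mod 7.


Fermat's little theorem: if p is prime and gcd(a,p)=1, then a^(p-1) ≡ 1 (mod p)
p = 7 is prime, gcd(3,7) = 1
Reduce exponent: 97 mod 6 = 1
So 3^97 ≡ 3^1 (mod 7)
3^1 mod 7 = 3

3^97 ≡ 3 (mod 7)


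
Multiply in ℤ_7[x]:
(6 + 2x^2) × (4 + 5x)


Expand and collect like terms; reduce coefficients mod 7:
x^0: 6·4 = 24 ≡ 3 (mod 7)
x^1: 6·5 + 0·4 = 30 ≡ 2 (mod 7)
x^2: 0·5 + 2·4 = 8 ≡ 1 (mod 7)
x^3: 2·5 = 10 ≡ 3 (mod 7)
Result: 3 + 2x + x^2 + 3x^3

f · g = 3 + 2x + x^2 + 3x^3


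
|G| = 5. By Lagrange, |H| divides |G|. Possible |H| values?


Lagrange's theorem: |H| divides |G|
|G| = 5
Divisors of 5: 1, 5

Possible subgroup orders: {1, 5}


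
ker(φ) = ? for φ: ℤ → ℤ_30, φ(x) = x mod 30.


Kernel = preimage of identity
ker(φ) = {x ∈ ℤ : x ≡ 0 (mod 30)} = 30ℤ = {0, ±30, ±60, ...}

ker(φ) = 30ℤ


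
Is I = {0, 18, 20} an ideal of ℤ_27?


Check ideal conditions for I = {0, 18, 20} in ℤ_27:
(1) I is an additive subgroup? No
(2) For r ∈ ℤ_27 and a ∈ I: r·a ∈ I? No  [counterexample: r=2, a=18, r·a mod 27 = 9 ∉ I]

No, I is not an ideal of ℤ_27


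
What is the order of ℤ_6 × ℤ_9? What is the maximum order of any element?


|ℤ_6 × ℤ_9| = 6 × 9 = 54
Max element order = lcm(6,9) = 18
Cyclic? No (gcd=3)

|ℤ_6×ℤ_9| = 54, max element order = 18


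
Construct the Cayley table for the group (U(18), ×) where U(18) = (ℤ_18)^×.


Elements: {1, 5, 7, 11, 13, 17}
Operation: multiplication mod 18
Entry (a, b) = (a × b) mod 18

Cayley table:
   |  1 |  5 |  7 | 11 | 13 | 17
 1 |  1 |  5 |  7 | 11 | 13 | 17
 5 |  5 |  7 | 17 |  1 | 11 | 13
 7 |  7 | 17 | 13 |  5 |  1 | 11
11 | 11 |  1 |  5 | 13 | 17 |  7
13 | 13 | 11 |  1 | 17 |  7 |  5
17 | 17 | 13 | 11 |  7 |  5 |  1


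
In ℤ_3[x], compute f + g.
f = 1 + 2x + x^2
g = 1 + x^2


Add coefficients mod 3:
x^0: 1 + 1 = 2 (mod 3)
x^1: 2 + 0 = 2 (mod 3)
x^2: 1 + 1 = 2 (mod 3)
Result: 2 + 2x + 2x^2

f + g = 2 + 2x + 2x^2


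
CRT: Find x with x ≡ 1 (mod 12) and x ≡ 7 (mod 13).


m₁ = 12, m₂ = 13, gcd = 1, so CRT applies. M = m₁·m₂ = 156
Let M₁ = M/m₁ = 13, M₂ = M/m₂ = 12
Find y₁ ≡ M₁⁻¹ (mod m₁): 13⁻¹ ≡ 1 (mod 12)
Find y₂ ≡ M₂⁻¹ (mod m₂): 12⁻¹ ≡ 12 (mod 13)
x = a₁·M₁·y₁ + a₂·M₂·y₂ = 1·13·1 + 7·12·12 = 1021
Reduce mod 156: x ≡ 85
Check: 85 mod 12 = 1 ✓, 85 mod 13 = 7 ✓

x ≡ 85 (mod 156)


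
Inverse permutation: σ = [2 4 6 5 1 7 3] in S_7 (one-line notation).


To find σ⁻¹, swap domain and range:
σ(1) = 2 → σ⁻¹(2) = 1
σ(2) = 4 → σ⁻¹(4) = 2
σ(3) = 6 → σ⁻¹(6) = 3
σ(4) = 5 → σ⁻¹(5) = 4
σ(5) = 1 → σ⁻¹(1) = 5
σ(6) = 7 → σ⁻¹(7) = 6
σ(7) = 3 → σ⁻¹(3) = 7

σ⁻¹ = [5 1 7 2 4 3 6]


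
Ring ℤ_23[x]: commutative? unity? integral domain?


ℤ_23 is a field (n prime), so ℤ_23[x] is a commutative integral domain with unity
Commutative: Yes
Integral domain: Yes
Has unity: Yes

ℤ_23[x]: Commutative=Yes, Unity=Yes


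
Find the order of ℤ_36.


ℤ_n has n elements.

|ℤ_36| = 36


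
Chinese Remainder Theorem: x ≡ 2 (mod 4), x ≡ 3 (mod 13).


m₁ = 4, m₂ = 13, gcd = 1, so CRT applies. M = m₁·m₂ = 52
Let M₁ = M/m₁ = 13, M₂ = M/m₂ = 4
Find y₁ ≡ M₁⁻¹ (mod m₁): 13⁻¹ ≡ 1 (mod 4)
Find y₂ ≡ M₂⁻¹ (mod m₂): 4⁻¹ ≡ 10 (mod 13)
x = a₁·M₁·y₁ + a₂·M₂·y₂ = 2·13·1 + 3·4·10 = 146
Reduce mod 52: x ≡ 42
Check: 42 mod 4 = 2 ✓, 42 mod 13 = 3 ✓

x ≡ 42 (mod 52)


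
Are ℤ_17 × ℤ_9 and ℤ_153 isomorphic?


Comparing ℤ_17 × ℤ_9 and ℤ_153:
gcd(17,9) = 1, so ℤ_17 × ℤ_9 ≅ ℤ_153 (CRT)

Yes, ℤ_17 × ℤ_9 ≅ ℤ_153


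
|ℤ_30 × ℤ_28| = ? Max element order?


|ℤ_30 × ℤ_28| = 30 × 28 = 840
Max element order = lcm(30,28) = 420
Cyclic? No (gcd=2)

|ℤ_30×ℤ_28| = 840, max element order = 420


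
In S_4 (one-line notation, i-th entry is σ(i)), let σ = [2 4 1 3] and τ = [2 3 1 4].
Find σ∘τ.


σ∘τ: apply τ first, then σ
1 →τ 2 →σ 4
2 →τ 3 →σ 1
3 →τ 1 →σ 2
4 →τ 4 →σ 3

σ∘τ = [4 1 2 3]


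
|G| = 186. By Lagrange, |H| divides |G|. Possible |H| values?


Lagrange's theorem: |H| divides |G|
|G| = 186
Divisors of 186: 1, 2, 3, 6, 31, 62, 93, 186

Possible subgroup orders: {1, 2, 3, 6, 31, 62, 93, 186}


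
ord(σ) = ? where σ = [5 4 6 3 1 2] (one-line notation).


Cycle decomposition: (1 5) (2 4 3 6)
Cycle lengths: 2, 4
Order = lcm(2, 4) = 4

ord(σ) = 4


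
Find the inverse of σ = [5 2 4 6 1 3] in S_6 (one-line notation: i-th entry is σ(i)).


To find σ⁻¹, swap domain and range:
σ(1) = 5 → σ⁻¹(5) = 1
σ(2) = 2 → σ⁻¹(2) = 2
σ(3) = 4 → σ⁻¹(4) = 3
σ(4) = 6 → σ⁻¹(6) = 4
σ(5) = 1 → σ⁻¹(1) = 5
σ(6) = 3 → σ⁻¹(3) = 6

σ⁻¹ = [5 2 6 3 1 4]


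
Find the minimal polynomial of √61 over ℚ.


√61 satisfies x² - 61 = 0, irreducible over ℚ since 61 is squarefree

Minimal polynomial: x² - 61


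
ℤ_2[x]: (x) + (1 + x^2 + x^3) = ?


Add coefficients mod 2:
x^0: 0 + 1 = 1 (mod 2)
x^1: 1 + 0 = 1 (mod 2)
x^2: 0 + 1 = 1 (mod 2)
x^3: 0 + 1 = 1 (mod 2)
Result: 1 + x + x^2 + x^3

f + g = 1 + x + x^2 + x^3


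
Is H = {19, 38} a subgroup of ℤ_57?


Subgroup test for H = {19, 38} in (ℤ_57, +):
(1) 0 ∈ H? No
(2) Closure: for all a,b ∈ H, (a+b) mod 57 ∈ H? No  [counterexample: 19 + 38 = 0 ∉ H]
(3) Inverses: for all a ∈ H, -a mod 57 ∈ H? Yes

No, H is not a subgroup of ℤ_57


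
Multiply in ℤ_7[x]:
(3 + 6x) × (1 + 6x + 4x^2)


Expand and collect like terms; reduce coefficients mod 7:
x^0: 3·1 = 3 ≡ 3 (mod 7)
x^1: 3·6 + 6·1 = 24 ≡ 3 (mod 7)
x^2: 3·4 + 6·6 = 48 ≡ 6 (mod 7)
x^3: 6·4 = 24 ≡ 3 (mod 7)
Result: 3 + 3x + 6x^2 + 3x^3

f · g = 3 + 3x + 6x^2 + 3x^3


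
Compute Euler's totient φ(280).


Factor n: 280 = 2^3 × 5 × 7
φ(n) = n · ∏(1 - 1/p) over distinct primes p | n
φ(280) = 280 · (1 - 1/2) · (1 - 1/5) · (1 - 1/7) = 96

φ(280) = 96


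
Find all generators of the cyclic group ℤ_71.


g generates ℤ_n iff gcd(g,n) = 1
Prime factors of 71: 71
Generators are g ∈ {1,...,70} not divisible by any of these primes.
Generators: {1, 2, 3, 4, 5, 6, 7, 8, 9, 10, 11, 12, 13, 14, 15, 16, 17, 18, 19, 20, 21, 22, 23, 24, 25, 26, 27, 28, 29, 30, 31, 32, 33, 34, 35, 36, 37, 38, 39, 40, 41, 42, 43, 44, 45, 46, 47, 48, 49, 50, 51, 52, 53, 54, 55, 56, 57, 58, 59, 60, 61, 62, 63, 64, 65, 66, 67, 68, 69, 70}
Number of generators = φ(71) = 70

Generators of ℤ_71 = {1, 2, 3, 4, 5, 6, 7, 8, 9, 10, 11, 12, 13, 14, 15, 16, 17, 18, 19, 20, 21, 22, 23, 24, 25, 26, 27, 28, 29, 30, 31, 32, 33, 34, 35, 36, 37, 38, 39, 40, 41, 42, 43, 44, 45, 46, 47, 48, 49, 50, 51, 52, 53, 54, 55, 56, 57, 58, 59, 60, 61, 62, 63, 64, 65, 66, 67, 68, 69, 70}


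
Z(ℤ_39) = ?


Z(G) = {g ∈ G | gx = xg for all x ∈ G}
ℤ_39 is abelian, so Z(G) = G

Z(ℤ_39) = ℤ_39


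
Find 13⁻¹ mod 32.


Use the extended Euclidean algorithm to write 1 = 13·s + 32·t; then s mod 32 is the inverse.
Euclidean algorithm:
  13 = 0·32 + 13
  32 = 2·13 + 6
  13 = 2·6 + 1
  6 = 6·1 + 0
gcd(13,32) = 1
Back-substitution gives: 13·(5) + 32·(-2) = 1
So 13⁻¹ ≡ 5 ≡ 5 (mod 32)
Check: 13 × 5 = 65 ≡ 1 (mod 32) ✓

13⁻¹ ≡ 5 (mod 32)


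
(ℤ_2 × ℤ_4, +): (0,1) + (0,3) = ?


Operation: componentwise addition mod (2, 4)
(0,1) + (0,3) = ((a₁+b₁) mod 2, (a₂+b₂) mod 4) with a = (0,1), b = (0,3)

(0,1) + (0,3) = (0,0)


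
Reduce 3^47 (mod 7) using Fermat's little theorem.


Fermat's little theorem: if p is prime and gcd(a,p)=1, then a^(p-1) ≡ 1 (mod p)
p = 7 is prime, gcd(3,7) = 1
Reduce exponent: 47 mod 6 = 5
So 3^47 ≡ 3^5 (mod 7)
3^5 mod 7 = 5

3^47 ≡ 5 (mod 7)


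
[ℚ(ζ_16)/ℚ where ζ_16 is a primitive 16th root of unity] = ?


[ℚ(ζ_n):ℚ] = deg Φ_n(x) = φ(n). Here φ(16) = 8

[ℚ(ζ_16)/ℚ where ζ_16 is a primitive 16th root of unity] = 8


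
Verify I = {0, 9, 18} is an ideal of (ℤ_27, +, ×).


Check ideal conditions for I = {0, 9, 18} in ℤ_27:
(1) I is an additive subgroup? Yes
(2) For r ∈ ℤ_27 and a ∈ I: r·a ∈ I? Yes

Yes, I is an ideal of ℤ_27


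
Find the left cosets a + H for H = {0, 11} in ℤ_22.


H = {0, 11}, |H| = 2
Number of cosets = |G|/|H| = 22/2 = 11
0 + H = {0, 11}
1 + H = {1, 12}
2 + H = {2, 13}
3 + H = {3, 14}
4 + H = {4, 15}
5 + H = {5, 16}
6 + H = {6, 17}
7 + H = {7, 18}
8 + H = {8, 19}
9 + H = {9, 20}
10 + H = {10, 21}

Cosets: 0+H={0,11}; 1+H={1,12}; 2+H={2,13}; 3+H={3,14}; 4+H={4,15}; 5+H={5,16}; 6+H={6,17}; 7+H={7,18}; 8+H={8,19}; 9+H={9,20}; 10+H={10,21}


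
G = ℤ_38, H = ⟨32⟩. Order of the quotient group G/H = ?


|⟨32⟩| = n / gcd(32, 38) = 38 / 2 = 19
H is normal (ℤ_38 is abelian).
|G/H| = |G| / |H| = 38 / 19 = 2

|G/H| = 2


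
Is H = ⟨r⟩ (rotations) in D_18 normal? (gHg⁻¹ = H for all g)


H = ⟨r⟩ (rotations) in D_18
The rotation subgroup ⟨r⟩ has index 2 in D_18, so it is normal

Yes, normal subgroup


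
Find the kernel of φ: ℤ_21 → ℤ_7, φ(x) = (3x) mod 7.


Kernel = preimage of identity
ker(φ) = {x ∈ ℤ_21 : 3x ≡ 0 (mod 7)}. Since 7 | 21, φ is well-defined. The kernel is the cyclic subgroup ⟨7⟩ of ℤ_21 (order 3), i.e. {0, 7, 14}

ker(φ) = {0, 7, 14}


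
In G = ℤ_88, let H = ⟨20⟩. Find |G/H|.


|⟨20⟩| = n / gcd(20, 88) = 88 / 4 = 22
H is normal (ℤ_88 is abelian).
|G/H| = |G| / |H| = 88 / 22 = 4

|G/H| = 4


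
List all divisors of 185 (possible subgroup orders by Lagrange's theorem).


Lagrange's theorem: |H| divides |G|
|G| = 185
Divisors of 185: 1, 5, 37, 185

Possible subgroup orders: {1, 5, 37, 185}


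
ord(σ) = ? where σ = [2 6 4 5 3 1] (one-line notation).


Cycle decomposition: (1 2 6) (3 4 5)
Cycle lengths: 3, 3
Order = lcm(3, 3) = 3

ord(σ) = 3


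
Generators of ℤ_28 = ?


g generates ℤ_n iff gcd(g,n) = 1
Prime factors of 28: 2, 7
Generators are g ∈ {1,...,27} not divisible by any of these primes.
Generators: {1, 3, 5, 9, 11, 13, 15, 17, 19, 23, 25, 27}
Number of generators = φ(28) = 12

Generators of ℤ_28 = {1, 3, 5, 9, 11, 13, 15, 17, 19, 23, 25, 27}


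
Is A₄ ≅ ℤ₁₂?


Comparing A₄ and ℤ₁₂:
A₄ is non-abelian, ℤ₁₂ is abelian

No, A₄ ≇ ℤ₁₂


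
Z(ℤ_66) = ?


Z(G) = {g ∈ G | gx = xg for all x ∈ G}
ℤ_66 is abelian, so Z(G) = G

Z(ℤ_66) = ℤ_66


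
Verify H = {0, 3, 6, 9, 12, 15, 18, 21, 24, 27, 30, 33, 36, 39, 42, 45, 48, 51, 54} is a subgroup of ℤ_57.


Subgroup test for H = {0, 3, 6, 9, 12, 15, 18, 21, 24, 27, 30, 33, 36, 39, 42, 45, 48, 51, 54} in (ℤ_57, +):
(1) 0 ∈ H? Yes
(2) Closure: for all a,b ∈ H, (a+b) mod 57 ∈ H? Yes
(3) Inverses: for all a ∈ H, -a mod 57 ∈ H? Yes

Yes, H is a subgroup of ℤ_57


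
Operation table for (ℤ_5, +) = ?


Elements: {0, 1, 2, 3, 4}
Operation: addition mod 5
Entry (a, b) = (a + b) mod 5

Cayley table:
  | 0 | 1 | 2 | 3 | 4
0 | 0 | 1 | 2 | 3 | 4
1 | 1 | 2 | 3 | 4 | 0
2 | 2 | 3 | 4 | 0 | 1
3 | 3 | 4 | 0 | 1 | 2
4 | 4 | 0 | 1 | 2 | 3


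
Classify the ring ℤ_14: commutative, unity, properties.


ℤ_14 is a commutative ring with unity 1; 14 = 2×7 is composite, so 2·7 ≡ 0 gives zero divisors (not an integral domain)
Commutative: Yes
Integral domain: No
Has unity: Yes

ℤ_14: Commutative=Yes, Unity=Yes


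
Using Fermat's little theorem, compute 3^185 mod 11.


Fermat's little theorem: if p is prime and gcd(a,p)=1, then a^(p-1) ≡ 1 (mod p)
p = 11 is prime, gcd(3,11) = 1
Reduce exponent: 185 mod 10 = 5
So 3^185 ≡ 3^5 (mod 11)
3^5 mod 11 = 1

3^185 ≡ 1 (mod 11)


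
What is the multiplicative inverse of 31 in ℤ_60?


Use the extended Euclidean algorithm to write 1 = 31·s + 60·t; then s mod 60 is the inverse.
Euclidean algorithm:
  31 = 0·60 + 31
  60 = 1·31 + 29
  31 = 1·29 + 2
  29 = 14·2 + 1
  2 = 2·1 + 0
gcd(31,60) = 1
Back-substitution gives: 31·(-29) + 60·(15) = 1
So 31⁻¹ ≡ -29 ≡ 31 (mod 60)
Check: 31 × 31 = 961 ≡ 1 (mod 60) ✓

31⁻¹ ≡ 31 (mod 60)


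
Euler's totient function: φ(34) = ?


Factor n: 34 = 2 × 17
φ(n) = n · ∏(1 - 1/p) over distinct primes p | n
φ(34) = 34 · (1 - 1/2) · (1 - 1/17) = 16

φ(34) = 16


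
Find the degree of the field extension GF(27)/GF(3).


GF(27) = GF(3^3), so the extension degree is 3

[GF(27)/GF(3)] = 3


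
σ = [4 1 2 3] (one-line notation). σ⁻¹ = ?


To find σ⁻¹, swap domain and range:
σ(1) = 4 → σ⁻¹(4) = 1
σ(2) = 1 → σ⁻¹(1) = 2
σ(3) = 2 → σ⁻¹(2) = 3
σ(4) = 3 → σ⁻¹(3) = 4

σ⁻¹ = [2 3 4 1]


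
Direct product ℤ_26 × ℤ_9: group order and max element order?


|ℤ_26 × ℤ_9| = 26 × 9 = 234
Max element order = lcm(26,9) = 234
Cyclic? Yes (gcd=1)

|ℤ_26×ℤ_9| = 234, max element order = 234


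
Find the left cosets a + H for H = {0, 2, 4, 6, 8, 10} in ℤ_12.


H = {0, 2, 4, 6, 8, 10}, |H| = 6
Number of cosets = |G|/|H| = 12/6 = 2
0 + H = {0, 2, 4, 6, 8, 10}
1 + H = {1, 3, 5, 7, 9, 11}

Cosets: 0+H={0,2,4,6,8,10}; 1+H={1,3,5,7,9,11}


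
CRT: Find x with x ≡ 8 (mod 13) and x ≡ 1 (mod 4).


m₁ = 13, m₂ = 4, gcd = 1, so CRT applies. M = m₁·m₂ = 52
Let M₁ = M/m₁ = 4, M₂ = M/m₂ = 13
Find y₁ ≡ M₁⁻¹ (mod m₁): 4⁻¹ ≡ 10 (mod 13)
Find y₂ ≡ M₂⁻¹ (mod m₂): 13⁻¹ ≡ 1 (mod 4)
x = a₁·M₁·y₁ + a₂·M₂·y₂ = 8·4·10 + 1·13·1 = 333
Reduce mod 52: x ≡ 21
Check: 21 mod 13 = 8 ✓, 21 mod 4 = 1 ✓

x ≡ 21 (mod 52)


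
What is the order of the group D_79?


|D_n| = 2n (n rotations and n reflections)
|D_79| = 2×79 = 158

|D_79| = 158


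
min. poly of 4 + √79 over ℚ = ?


Let α = 4 + √79. Then α - 4 = √79, so (α - 4)² = 79, giving α² - 8α - 63 = 0. Degree 2 and α ∉ ℚ, so this is the minimal polynomial.

Minimal polynomial: x² - 8x - 63


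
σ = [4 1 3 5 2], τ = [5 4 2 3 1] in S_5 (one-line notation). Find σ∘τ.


σ∘τ: apply τ first, then σ
1 →τ 5 →σ 2
2 →τ 4 →σ 5
3 →τ 2 →σ 1
4 →τ 3 →σ 3
5 →τ 1 →σ 4

σ∘τ = [2 5 1 3 4]


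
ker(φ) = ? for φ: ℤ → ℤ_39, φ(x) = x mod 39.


Kernel = preimage of identity
ker(φ) = {x ∈ ℤ : x ≡ 0 (mod 39)} = 39ℤ = {0, ±39, ±78, ...}

ker(φ) = 39ℤ


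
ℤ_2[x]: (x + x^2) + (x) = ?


Add coefficients mod 2:
x^0: 0 + 0 = 0 (mod 2)
x^1: 1 + 1 = 0 (mod 2)
x^2: 1 + 0 = 1 (mod 2)
Result: x^2

f + g = x^2


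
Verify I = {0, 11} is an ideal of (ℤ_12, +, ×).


Check ideal conditions for I = {0, 11} in ℤ_12:
(1) I is an additive subgroup? No
(2) For r ∈ ℤ_12 and a ∈ I: r·a ∈ I? No  [counterexample: r=2, a=11, r·a mod 12 = 10 ∉ I]

No, I is not an ideal of ℤ_12


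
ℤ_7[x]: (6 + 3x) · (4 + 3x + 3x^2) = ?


Expand and collect like terms; reduce coefficients mod 7:
x^0: 6·4 = 24 ≡ 3 (mod 7)
x^1: 6·3 + 3·4 = 30 ≡ 2 (mod 7)
x^2: 6·3 + 3·3 = 27 ≡ 6 (mod 7)
x^3: 3·3 = 9 ≡ 2 (mod 7)
Result: 3 + 2x + 6x^2 + 2x^3

f · g = 3 + 2x + 6x^2 + 2x^3


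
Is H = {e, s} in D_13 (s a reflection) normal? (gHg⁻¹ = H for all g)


H = {e, s} in D_13 (s a reflection)
r·s·r⁻¹ = sr⁻² ≠ s for n ≥ 3, so {e, s} is not closed under conjugation

No, not a normal subgroup


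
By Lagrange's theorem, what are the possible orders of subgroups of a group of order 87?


Lagrange's theorem: |H| divides |G|
|G| = 87
Divisors of 87: 1, 3, 29, 87

Possible subgroup orders: {1, 3, 29, 87}


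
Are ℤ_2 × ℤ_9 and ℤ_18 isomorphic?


Comparing ℤ_2 × ℤ_9 and ℤ_18:
gcd(2,9) = 1, so ℤ_2 × ℤ_9 ≅ ℤ_18 (CRT)

Yes, ℤ_2 × ℤ_9 ≅ ℤ_18


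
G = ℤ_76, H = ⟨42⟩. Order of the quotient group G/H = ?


|⟨42⟩| = n / gcd(42, 76) = 76 / 2 = 38
H is normal (ℤ_76 is abelian).
|G/H| = |G| / |H| = 76 / 38 = 2

|G/H| = 2


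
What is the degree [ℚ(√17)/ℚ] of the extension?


√17 has minimal polynomial x² - 17 (irreducible over ℚ since 17 is squarefree)

[ℚ(√17)/ℚ] = 2


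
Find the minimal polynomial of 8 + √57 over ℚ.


Let α = 8 + √57. Then α - 8 = √57, so (α - 8)² = 57, giving α² - 16α + 7 = 0. Degree 2 and α ∉ ℚ, so this is the minimal polynomial.

Minimal polynomial: x² - 16x + 7


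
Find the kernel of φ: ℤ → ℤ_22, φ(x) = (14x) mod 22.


Kernel = preimage of identity
ker(φ) = {x ∈ ℤ : 14x ≡ 0 (mod 22)}. gcd(14,22) = 2, so 14x ≡ 0 (mod 22) ⟺ x ≡ 0 (mod 22/2 = 11). Hence ker(φ) = 11ℤ

ker(φ) = 11ℤ


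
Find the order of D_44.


|D_n| = 2n (n rotations and n reflections)
|D_44| = 2×44 = 88

|D_44| = 88


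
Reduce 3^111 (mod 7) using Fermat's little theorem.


Fermat's little theorem: if p is prime and gcd(a,p)=1, then a^(p-1) ≡ 1 (mod p)
p = 7 is prime, gcd(3,7) = 1
Reduce exponent: 111 mod 6 = 3
So 3^111 ≡ 3^3 (mod 7)
3^3 mod 7 = 6

3^111 ≡ 6 (mod 7)


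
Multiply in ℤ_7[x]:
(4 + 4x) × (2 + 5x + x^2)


Expand and collect like terms; reduce coefficients mod 7:
x^0: 4·2 = 8 ≡ 1 (mod 7)
x^1: 4·5 + 4·2 = 28 ≡ 0 (mod 7)
x^2: 4·1 + 4·5 = 24 ≡ 3 (mod 7)
x^3: 4·1 = 4 ≡ 4 (mod 7)
Result: 1 + 3x^2 + 4x^3

f · g = 1 + 3x^2 + 4x^3


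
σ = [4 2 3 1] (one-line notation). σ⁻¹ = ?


To find σ⁻¹, swap domain and range:
σ(1) = 4 → σ⁻¹(4) = 1
σ(2) = 2 → σ⁻¹(2) = 2
σ(3) = 3 → σ⁻¹(3) = 3
σ(4) = 1 → σ⁻¹(1) = 4

σ⁻¹ = [4 2 3 1]


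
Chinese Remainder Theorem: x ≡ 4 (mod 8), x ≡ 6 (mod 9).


m₁ = 8, m₂ = 9, gcd = 1, so CRT applies. M = m₁·m₂ = 72
Let M₁ = M/m₁ = 9, M₂ = M/m₂ = 8
Find y₁ ≡ M₁⁻¹ (mod m₁): 9⁻¹ ≡ 1 (mod 8)
Find y₂ ≡ M₂⁻¹ (mod m₂): 8⁻¹ ≡ 8 (mod 9)
x = a₁·M₁·y₁ + a₂·M₂·y₂ = 4·9·1 + 6·8·8 = 420
Reduce mod 72: x ≡ 60
Check: 60 mod 8 = 4 ✓, 60 mod 9 = 6 ✓

x ≡ 60 (mod 72)


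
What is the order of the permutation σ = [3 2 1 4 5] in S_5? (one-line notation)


Cycle decomposition: (1 3)
Cycle lengths: 2
Order = lcm(2) = 2

ord(σ) = 2


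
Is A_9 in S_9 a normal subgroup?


H = A_9 in S_9
A_9 has index 2 in S_9, and every subgroup of index 2 is normal

Yes, normal subgroup


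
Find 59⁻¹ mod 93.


Use the extended Euclidean algorithm to write 1 = 59·s + 93·t; then s mod 93 is the inverse.
Euclidean algorithm:
  59 = 0·93 + 59
  93 = 1·59 + 34
  59 = 1·34 + 25
  34 = 1·25 + 9
  25 = 2·9 + 7
  9 = 1·7 + 2
  7 = 3·2 + 1
  2 = 2·1 + 0
gcd(59,93) = 1
Back-substitution gives: 59·(41) + 93·(-26) = 1
So 59⁻¹ ≡ 41 ≡ 41 (mod 93)
Check: 59 × 41 = 2419 ≡ 1 (mod 93) ✓

59⁻¹ ≡ 41 (mod 93)


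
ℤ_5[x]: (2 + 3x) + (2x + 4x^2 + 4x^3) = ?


Add coefficients mod 5:
x^0: 2 + 0 = 2 (mod 5)
x^1: 3 + 2 = 0 (mod 5)
x^2: 0 + 4 = 4 (mod 5)
x^3: 0 + 4 = 4 (mod 5)
Result: 2 + 4x^2 + 4x^3

f + g = 2 + 4x^2 + 4x^3


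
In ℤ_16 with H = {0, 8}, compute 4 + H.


4 + H = {4 + h (mod 16) : h ∈ H}
4+0=4, 4+8=12

4 + H = {4, 12}


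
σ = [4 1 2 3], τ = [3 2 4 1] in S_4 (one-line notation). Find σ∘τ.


σ∘τ: apply τ first, then σ
1 →τ 3 →σ 2
2 →τ 2 →σ 1
3 →τ 4 →σ 3
4 →τ 1 →σ 4

σ∘τ = [2 1 3 4]


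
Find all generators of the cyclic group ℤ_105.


g generates ℤ_n iff gcd(g,n) = 1
Prime factors of 105: 3, 5, 7
Generators are g ∈ {1,...,104} not divisible by any of these primes.
Generators: {1, 2, 4, 8, 11, 13, 16, 17, 19, 22, 23, 26, 29, 31, 32, 34, 37, 38, 41, 43, 44, 46, 47, 52, 53, 58, 59, 61, 62, 64, 67, 68, 71, 73, 74, 76, 79, 82, 83, 86, 88, 89, 92, 94, 97, 101, 103, 104}
Number of generators = φ(105) = 48

Generators of ℤ_105 = {1, 2, 4, 8, 11, 13, 16, 17, 19, 22, 23, 26, 29, 31, 32, 34, 37, 38, 41, 43, 44, 46, 47, 52, 53, 58, 59, 61, 62, 64, 67, 68, 71, 73, 74, 76, 79, 82, 83, 86, 88, 89, 92, 94, 97, 101, 103, 104}


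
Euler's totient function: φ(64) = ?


Factor n: 64 = 2^6
φ(n) = n · ∏(1 - 1/p) over distinct primes p | n
φ(64) = 64 · (1 - 1/2) = 32

φ(64) = 32


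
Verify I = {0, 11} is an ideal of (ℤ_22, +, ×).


Check ideal conditions for I = {0, 11} in ℤ_22:
(1) I is an additive subgroup? Yes
(2) For r ∈ ℤ_22 and a ∈ I: r·a ∈ I? Yes

Yes, I is an ideal of ℤ_22


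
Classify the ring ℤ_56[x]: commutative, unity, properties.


ℤ_56 has zero divisors (2·28 ≡ 0), and these lift to constant zero divisors in ℤ_56[x]; so not an integral domain
Commutative: Yes
Integral domain: No
Has unity: Yes

ℤ_56[x]: Commutative=Yes, Unity=Yes


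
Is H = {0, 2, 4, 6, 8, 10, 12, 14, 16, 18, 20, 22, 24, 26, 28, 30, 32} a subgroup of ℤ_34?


Subgroup test for H = {0, 2, 4, 6, 8, 10, 12, 14, 16, 18, 20, 22, 24, 26, 28, 30, 32} in (ℤ_34, +):
(1) 0 ∈ H? Yes
(2) Closure: for all a,b ∈ H, (a+b) mod 34 ∈ H? Yes
(3) Inverses: for all a ∈ H, -a mod 34 ∈ H? Yes

Yes, H is a subgroup of ℤ_34


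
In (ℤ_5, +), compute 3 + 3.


Operation: addition mod 5
3 + 3 = (a + b) mod 5 with a = 3, b = 3

3 + 3 = 1


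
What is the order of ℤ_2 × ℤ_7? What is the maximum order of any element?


|ℤ_2 × ℤ_7| = 2 × 7 = 14
Max element order = lcm(2,7) = 14
Cyclic? Yes (gcd=1)

|ℤ_2×ℤ_7| = 14, max element order = 14


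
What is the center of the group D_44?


Z(G) = {g ∈ G | gx = xg for all x ∈ G}
For even n, Z(D_n) = {e, r^(n/2)}: the 180° rotation r^22 commutes with every reflection and rotation

Z(D_44) = {e, r^22}


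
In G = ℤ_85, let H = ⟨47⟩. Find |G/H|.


|⟨47⟩| = n / gcd(47, 85) = 85 / 1 = 85
H is normal (ℤ_85 is abelian).
|G/H| = |G| / |H| = 85 / 85 = 1

|G/H| = 1


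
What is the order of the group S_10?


|S_n| = n! (number of permutations of n symbols)
|S_10| = 10! = 3628800

|S_10| = 3628800


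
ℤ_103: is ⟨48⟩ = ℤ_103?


g generates ℤ_n iff gcd(g, n) = 1
gcd(48, 103) = 1
Since gcd = 1, 48 is a generator.

Yes, 48 generates ℤ_103


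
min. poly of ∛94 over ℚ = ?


∛94 satisfies x³ - 94 = 0, irreducible over ℚ (no rational root; 94 is not a perfect cube)

Minimal polynomial: x³ - 94


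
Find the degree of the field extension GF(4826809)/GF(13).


GF(4826809) = GF(13^6), so the extension degree is 6

[GF(4826809)/GF(13)] = 6


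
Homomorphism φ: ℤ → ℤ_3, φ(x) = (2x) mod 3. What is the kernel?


Kernel = preimage of identity
ker(φ) = {x ∈ ℤ : 2x ≡ 0 (mod 3)}. gcd(2,3) = 1, so 2x ≡ 0 (mod 3) ⟺ x ≡ 0 (mod 3/1 = 3). Hence ker(φ) = 3ℤ

ker(φ) = 3ℤ


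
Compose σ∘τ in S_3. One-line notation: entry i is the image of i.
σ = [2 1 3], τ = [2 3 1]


σ∘τ: apply τ first, then σ
1 →τ 2 →σ 1
2 →τ 3 →σ 3
3 →τ 1 →σ 2

σ∘τ = [1 3 2]


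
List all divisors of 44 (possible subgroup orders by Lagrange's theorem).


Lagrange's theorem: |H| divides |G|
|G| = 44
Divisors of 44: 1, 2, 4, 11, 22, 44

Possible subgroup orders: {1, 2, 4, 11, 22, 44}


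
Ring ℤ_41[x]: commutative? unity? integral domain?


ℤ_41 is a field (n prime), so ℤ_41[x] is a commutative integral domain with unity
Commutative: Yes
Integral domain: Yes
Has unity: Yes

ℤ_41[x]: Commutative=Yes, Unity=Yes


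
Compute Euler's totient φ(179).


Factor n: 179 = 179
φ(n) = n · ∏(1 - 1/p) over distinct primes p | n
φ(179) = 179 · (1 - 1/179) = 178

φ(179) = 178


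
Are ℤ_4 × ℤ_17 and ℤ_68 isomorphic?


Comparing ℤ_4 × ℤ_17 and ℤ_68:
gcd(4,17) = 1, so ℤ_4 × ℤ_17 ≅ ℤ_68 (CRT)

Yes, ℤ_4 × ℤ_17 ≅ ℤ_68


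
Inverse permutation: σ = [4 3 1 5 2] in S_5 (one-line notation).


To find σ⁻¹, swap domain and range:
σ(1) = 4 → σ⁻¹(4) = 1
σ(2) = 3 → σ⁻¹(3) = 2
σ(3) = 1 → σ⁻¹(1) = 3
σ(4) = 5 → σ⁻¹(5) = 4
σ(5) = 2 → σ⁻¹(2) = 5

σ⁻¹ = [3 5 2 1 4]


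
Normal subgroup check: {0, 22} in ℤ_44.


H = {0, 22} in ℤ_44
ℤ_44 is abelian; every subgroup of an abelian group is normal

Yes, normal subgroup


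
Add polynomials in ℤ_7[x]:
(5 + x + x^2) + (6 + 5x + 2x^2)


Add coefficients mod 7:
x^0: 5 + 6 = 4 (mod 7)
x^1: 1 + 5 = 6 (mod 7)
x^2: 1 + 2 = 3 (mod 7)
Result: 4 + 6x + 3x^2

f + g = 4 + 6x + 3x^2


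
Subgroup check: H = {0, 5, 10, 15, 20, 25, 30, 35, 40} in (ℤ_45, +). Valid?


Subgroup test for H = {0, 5, 10, 15, 20, 25, 30, 35, 40} in (ℤ_45, +):
(1) 0 ∈ H? Yes
(2) Closure: for all a,b ∈ H, (a+b) mod 45 ∈ H? Yes
(3) Inverses: for all a ∈ H, -a mod 45 ∈ H? Yes

Yes, H is a subgroup of ℤ_45


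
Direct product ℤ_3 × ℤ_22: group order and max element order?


|ℤ_3 × ℤ_22| = 3 × 22 = 66
Max element order = lcm(3,22) = 66
Cyclic? Yes (gcd=1)

|ℤ_3×ℤ_22| = 66, max element order = 66


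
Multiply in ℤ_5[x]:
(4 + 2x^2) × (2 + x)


Expand and collect like terms; reduce coefficients mod 5:
x^0: 4·2 = 8 ≡ 3 (mod 5)
x^1: 4·1 + 0·2 = 4 ≡ 4 (mod 5)
x^2: 0·1 + 2·2 = 4 ≡ 4 (mod 5)
x^3: 2·1 = 2 ≡ 2 (mod 5)
Result: 3 + 4x + 4x^2 + 2x^3

f · g = 3 + 4x + 4x^2 + 2x^3


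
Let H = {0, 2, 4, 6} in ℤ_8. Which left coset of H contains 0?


0 + H = {0 + h (mod 8) : h ∈ H}
0+0=0, 0+2=2, 0+4=4, 0+6=6

0 + H = {0, 2, 4, 6}


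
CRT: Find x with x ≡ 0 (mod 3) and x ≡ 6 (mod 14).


m₁ = 3, m₂ = 14, gcd = 1, so CRT applies. M = m₁·m₂ = 42
Let M₁ = M/m₁ = 14, M₂ = M/m₂ = 3
Find y₁ ≡ M₁⁻¹ (mod m₁): 14⁻¹ ≡ 2 (mod 3)
Find y₂ ≡ M₂⁻¹ (mod m₂): 3⁻¹ ≡ 5 (mod 14)
x = a₁·M₁·y₁ + a₂·M₂·y₂ = 0·14·2 + 6·3·5 = 90
Reduce mod 42: x ≡ 6
Check: 6 mod 3 = 0 ✓, 6 mod 14 = 6 ✓

x ≡ 6 (mod 42)


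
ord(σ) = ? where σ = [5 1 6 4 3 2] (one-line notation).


Cycle decomposition: (1 5 3 6 2)
Cycle lengths: 5
Order = lcm(5) = 5

ord(σ) = 5


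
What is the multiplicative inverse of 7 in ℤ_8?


Use the extended Euclidean algorithm to write 1 = 7·s + 8·t; then s mod 8 is the inverse.
Euclidean algorithm:
  7 = 0·8 + 7
  8 = 1·7 + 1
  7 = 7·1 + 0
gcd(7,8) = 1
Back-substitution gives: 7·(-1) + 8·(1) = 1
So 7⁻¹ ≡ -1 ≡ 7 (mod 8)
Check: 7 × 7 = 49 ≡ 1 (mod 8) ✓

7⁻¹ ≡ 7 (mod 8)


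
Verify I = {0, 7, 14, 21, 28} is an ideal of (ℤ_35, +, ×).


Check ideal conditions for I = {0, 7, 14, 21, 28} in ℤ_35:
(1) I is an additive subgroup? Yes
(2) For r ∈ ℤ_35 and a ∈ I: r·a ∈ I? Yes

Yes, I is an ideal of ℤ_35


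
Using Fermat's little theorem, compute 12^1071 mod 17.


Fermat's little theorem: if p is prime and gcd(a,p)=1, then a^(p-1) ≡ 1 (mod p)
p = 17 is prime, gcd(12,17) = 1
Reduce exponent: 1071 mod 16 = 15
So 12^1071 ≡ 12^15 (mod 17)
12^15 mod 17 = 10

12^1071 ≡ 10 (mod 17)


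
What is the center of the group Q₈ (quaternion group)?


Z(G) = {g ∈ G | gx = xg for all x ∈ G}
In Q₈ = {±1, ±i, ±j, ±k}, only ±1 commute with every element

Z(Q₈ (quaternion group)) = {1, -1}


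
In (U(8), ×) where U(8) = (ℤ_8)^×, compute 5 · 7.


Operation: multiplication mod 8
5 · 7 = (a × b) mod 8 with a = 5, b = 7

5 · 7 = 3


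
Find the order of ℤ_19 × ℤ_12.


|A × B| = |A| · |B|
|ℤ_19 × ℤ_12| = 19 × 12 = 228

|ℤ_19 × ℤ_12| = 228


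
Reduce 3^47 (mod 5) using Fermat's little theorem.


Fermat's little theorem: if p is prime and gcd(a,p)=1, then a^(p-1) ≡ 1 (mod p)
p = 5 is prime, gcd(3,5) = 1
Reduce exponent: 47 mod 4 = 3
So 3^47 ≡ 3^3 (mod 5)
3^3 mod 5 = 2

3^47 ≡ 2 (mod 5)


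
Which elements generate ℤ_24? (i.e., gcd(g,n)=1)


g generates ℤ_n iff gcd(g,n) = 1
Prime factors of 24: 2, 3
Generators are g ∈ {1,...,23} not divisible by any of these primes.
Generators: {1, 5, 7, 11, 13, 17, 19, 23}
Number of generators = φ(24) = 8

Generators of ℤ_24 = {1, 5, 7, 11, 13, 17, 19, 23}


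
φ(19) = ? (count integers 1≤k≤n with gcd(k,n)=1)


φ(n) = count of k ∈ {1,...,n} with gcd(k,n)=1
Coprimes to 19: {1, 2, 3, 4, 5, 6, 7, 8, 9, 10, 11, 12, 13, 14, 15, 16, 17, 18}
Count: 18

φ(19) = 18


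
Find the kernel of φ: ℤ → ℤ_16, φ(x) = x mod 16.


Kernel = preimage of identity
ker(φ) = {x ∈ ℤ : x ≡ 0 (mod 16)} = 16ℤ = {0, ±16, ±32, ...}

ker(φ) = 16ℤ


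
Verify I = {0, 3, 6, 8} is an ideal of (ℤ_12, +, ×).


Check ideal conditions for I = {0, 3, 6, 8} in ℤ_12:
(1) I is an additive subgroup? No
(2) For r ∈ ℤ_12 and a ∈ I: r·a ∈ I? No  [counterexample: r=2, a=8, r·a mod 12 = 4 ∉ I]

No, I is not an ideal of ℤ_12


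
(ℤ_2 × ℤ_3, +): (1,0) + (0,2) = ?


Operation: componentwise addition mod (2, 3)
(1,0) + (0,2) = ((a₁+b₁) mod 2, (a₂+b₂) mod 3) with a = (1,0), b = (0,2)

(1,0) + (0,2) = (1,2)


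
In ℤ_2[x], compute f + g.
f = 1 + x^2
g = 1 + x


Add coefficients mod 2:
x^0: 1 + 1 = 0 (mod 2)
x^1: 0 + 1 = 1 (mod 2)
x^2: 1 + 0 = 1 (mod 2)
Result: x + x^2

f + g = x + x^2


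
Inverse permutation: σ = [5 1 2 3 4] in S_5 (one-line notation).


To find σ⁻¹, swap domain and range:
σ(1) = 5 → σ⁻¹(5) = 1
σ(2) = 1 → σ⁻¹(1) = 2
σ(3) = 2 → σ⁻¹(2) = 3
σ(4) = 3 → σ⁻¹(3) = 4
σ(5) = 4 → σ⁻¹(4) = 5

σ⁻¹ = [2 3 4 5 1]


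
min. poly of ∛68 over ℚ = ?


∛68 satisfies x³ - 68 = 0, irreducible over ℚ (no rational root; 68 is not a perfect cube)

Minimal polynomial: x³ - 68


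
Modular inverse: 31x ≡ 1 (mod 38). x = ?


Use the extended Euclidean algorithm to write 1 = 31·s + 38·t; then s mod 38 is the inverse.
Euclidean algorithm:
  31 = 0·38 + 31
  38 = 1·31 + 7
  31 = 4·7 + 3
  7 = 2·3 + 1
  3 = 3·1 + 0
gcd(31,38) = 1
Back-substitution gives: 31·(-11) + 38·(9) = 1
So 31⁻¹ ≡ -11 ≡ 27 (mod 38)
Check: 31 × 27 = 837 ≡ 1 (mod 38) ✓

31⁻¹ ≡ 27 (mod 38)


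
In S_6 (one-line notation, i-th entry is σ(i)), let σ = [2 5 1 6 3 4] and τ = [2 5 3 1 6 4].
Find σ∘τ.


σ∘τ: apply τ first, then σ
1 →τ 2 →σ 5
2 →τ 5 →σ 3
3 →τ 3 →σ 1
4 →τ 1 →σ 2
5 →τ 6 →σ 4
6 →τ 4 →σ 6

σ∘τ = [5 3 1 2 4 6]


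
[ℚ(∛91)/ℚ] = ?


∛91 has minimal polynomial x³ - 91 (irreducible over ℚ since 91 is not a perfect cube)

[ℚ(∛91)/ℚ] = 3


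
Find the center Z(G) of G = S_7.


Z(G) = {g ∈ G | gx = xg for all x ∈ G}
S_n is non-abelian for n ≥ 3; Z(S_7) is trivial

Z(S_7) = {e}


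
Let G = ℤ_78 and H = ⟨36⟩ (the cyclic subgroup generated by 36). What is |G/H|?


|⟨36⟩| = n / gcd(36, 78) = 78 / 6 = 13
H is normal (ℤ_78 is abelian).
|G/H| = |G| / |H| = 78 / 13 = 6

|G/H| = 6


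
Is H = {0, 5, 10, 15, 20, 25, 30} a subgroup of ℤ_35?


Subgroup test for H = {0, 5, 10, 15, 20, 25, 30} in (ℤ_35, +):
(1) 0 ∈ H? Yes
(2) Closure: for all a,b ∈ H, (a+b) mod 35 ∈ H? Yes
(3) Inverses: for all a ∈ H, -a mod 35 ∈ H? Yes

Yes, H is a subgroup of ℤ_35


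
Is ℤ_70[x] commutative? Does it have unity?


ℤ_70 has zero divisors (2·35 ≡ 0), and these lift to constant zero divisors in ℤ_70[x]; so not an integral domain
Commutative: Yes
Integral domain: No
Has unity: Yes

ℤ_70[x]: Commutative=Yes, Unity=Yes


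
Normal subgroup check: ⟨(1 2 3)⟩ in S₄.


H = ⟨(1 2 3)⟩ in S₄
(1 4)(1 2 3)(1 4)⁻¹ = (4 2 3) ∉ ⟨(1 2 3)⟩

No, not a normal subgroup


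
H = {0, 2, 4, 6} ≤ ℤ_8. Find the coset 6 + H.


6 + H = {6 + h (mod 8) : h ∈ H}
6+0=6, 6+2=0, 6+4=2, 6+6=4
6 + H = {0, 2, 4, 6} = 0 + H

6 + H = {0, 2, 4, 6}


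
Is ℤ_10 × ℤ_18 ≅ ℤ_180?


Comparing ℤ_10 × ℤ_18 and ℤ_180:
gcd(10,18) = 2 ≠ 1. Max element order in ℤ_10×ℤ_18 is lcm(10,18) = 90 < 180, so it has no element of order 180

No, ℤ_10 × ℤ_18 ≇ ℤ_180


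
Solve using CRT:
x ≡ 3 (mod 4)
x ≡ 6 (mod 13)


m₁ = 4, m₂ = 13, gcd = 1, so CRT applies. M = m₁·m₂ = 52
Let M₁ = M/m₁ = 13, M₂ = M/m₂ = 4
Find y₁ ≡ M₁⁻¹ (mod m₁): 13⁻¹ ≡ 1 (mod 4)
Find y₂ ≡ M₂⁻¹ (mod m₂): 4⁻¹ ≡ 10 (mod 13)
x = a₁·M₁·y₁ + a₂·M₂·y₂ = 3·13·1 + 6·4·10 = 279
Reduce mod 52: x ≡ 19
Check: 19 mod 4 = 3 ✓, 19 mod 13 = 6 ✓

x ≡ 19 (mod 52)


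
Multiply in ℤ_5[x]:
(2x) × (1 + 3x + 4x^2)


Expand and collect like terms; reduce coefficients mod 5:
x^0: 0·1 = 0 ≡ 0 (mod 5)
x^1: 0·3 + 2·1 = 2 ≡ 2 (mod 5)
x^2: 0·4 + 2·3 = 6 ≡ 1 (mod 5)
x^3: 2·4 = 8 ≡ 3 (mod 5)
Result: 2x + x^2 + 3x^3

f · g = 2x + x^2 + 3x^3


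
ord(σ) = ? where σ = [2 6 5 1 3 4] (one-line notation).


Cycle decomposition: (1 2 6 4) (3 5)
Cycle lengths: 4, 2
Order = lcm(4, 2) = 4

ord(σ) = 4


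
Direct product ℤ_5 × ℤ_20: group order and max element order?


|ℤ_5 × ℤ_20| = 5 × 20 = 100
Max element order = lcm(5,20) = 20
Cyclic? No (gcd=5)

|ℤ_5×ℤ_20| = 100, max element order = 20


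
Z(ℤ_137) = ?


Z(G) = {g ∈ G | gx = xg for all x ∈ G}
ℤ_137 is abelian, so Z(G) = G

Z(ℤ_137) = ℤ_137


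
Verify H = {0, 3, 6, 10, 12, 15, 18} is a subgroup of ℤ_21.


Subgroup test for H = {0, 3, 6, 10, 12, 15, 18} in (ℤ_21, +):
(1) 0 ∈ H? Yes
(2) Closure: for all a,b ∈ H, (a+b) mod 21 ∈ H? No  [counterexample: 3 + 6 = 9 ∉ H]
(3) Inverses: for all a ∈ H, -a mod 21 ∈ H? No

No, H is not a subgroup of ℤ_21


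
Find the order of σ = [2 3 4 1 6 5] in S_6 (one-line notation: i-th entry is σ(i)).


Cycle decomposition: (1 2 3 4) (5 6)
Cycle lengths: 4, 2
Order = lcm(4, 2) = 4

ord(σ) = 4


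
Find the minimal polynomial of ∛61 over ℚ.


∛61 satisfies x³ - 61 = 0, irreducible over ℚ (no rational root; 61 is not a perfect cube)

Minimal polynomial: x³ - 61


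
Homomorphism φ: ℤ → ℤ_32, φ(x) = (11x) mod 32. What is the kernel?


Kernel = preimage of identity
ker(φ) = {x ∈ ℤ : 11x ≡ 0 (mod 32)}. gcd(11,32) = 1, so 11x ≡ 0 (mod 32) ⟺ x ≡ 0 (mod 32/1 = 32). Hence ker(φ) = 32ℤ

ker(φ) = 32ℤ


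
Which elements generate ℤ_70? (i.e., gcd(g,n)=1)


g generates ℤ_n iff gcd(g,n) = 1
Prime factors of 70: 2, 5, 7
Generators are g ∈ {1,...,69} not divisible by any of these primes.
Generators: {1, 3, 9, 11, 13, 17, 19, 23, 27, 29, 31, 33, 37, 39, 41, 43, 47, 51, 53, 57, 59, 61, 67, 69}
Number of generators = φ(70) = 24

Generators of ℤ_70 = {1, 3, 9, 11, 13, 17, 19, 23, 27, 29, 31, 33, 37, 39, 41, 43, 47, 51, 53, 57, 59, 61, 67, 69}


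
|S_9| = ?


|S_n| = n! (number of permutations of n symbols)
|S_9| = 9! = 362880

|S_9| = 362880


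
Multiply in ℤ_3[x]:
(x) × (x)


Expand and collect like terms; reduce coefficients mod 3:
x^0: 0·0 = 0 ≡ 0 (mod 3)
x^1: 0·1 + 1·0 = 0 ≡ 0 (mod 3)
x^2: 1·1 = 1 ≡ 1 (mod 3)
Result: x^2

f · g = x^2
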